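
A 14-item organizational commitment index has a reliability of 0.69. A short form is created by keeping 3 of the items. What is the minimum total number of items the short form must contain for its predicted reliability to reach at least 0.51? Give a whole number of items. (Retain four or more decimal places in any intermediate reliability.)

Short-form reliability: n = 3/14 = 0.2143; r_3 = n·r/(1+(n−1)r) ≈ 0.3229
Then solve for n' with r_old = 0.3229, r_target = 0.51: n' = 0.51(1 − 0.3229)/[0.3229(1 − 0.51)] = 2.1825
Items = 2.1825 × 3 ≈ 6.55 → 7

7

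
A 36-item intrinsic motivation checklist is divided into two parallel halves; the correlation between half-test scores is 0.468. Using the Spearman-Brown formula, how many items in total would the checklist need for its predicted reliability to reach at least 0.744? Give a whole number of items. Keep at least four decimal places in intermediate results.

Corrected full-test reliability: r_full = 2 × 0.468 / (1 + 0.468) ≈ 0.6376
Solve Spearman-Brown for n: n = 0.744(1 − 0.6376) / [0.6376(1 − 0.744)] = 1.6519
Required items = 1.6519 × 36 = 59.47, so 60 items.

60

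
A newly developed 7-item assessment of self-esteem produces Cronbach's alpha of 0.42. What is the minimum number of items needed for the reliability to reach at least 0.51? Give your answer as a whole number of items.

11

n = [0.51 × 0.58] / [0.42 × 0.49]
  = 0.2958 / 0.2058 = 1.4373
So the test needs 1.4373 × 7 ≈ 10.06 items; rounding up, 11.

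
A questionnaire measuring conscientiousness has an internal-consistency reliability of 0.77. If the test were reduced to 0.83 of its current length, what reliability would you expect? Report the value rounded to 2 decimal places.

0.74

Apply the Spearman-Brown prophecy formula, r' = nr / [1 + (n − 1)r]:
r_new = (0.83 × 0.77) / (1 + (0.83 − 1) × 0.77)
     = 0.6391 / 0.8691 = 0.7354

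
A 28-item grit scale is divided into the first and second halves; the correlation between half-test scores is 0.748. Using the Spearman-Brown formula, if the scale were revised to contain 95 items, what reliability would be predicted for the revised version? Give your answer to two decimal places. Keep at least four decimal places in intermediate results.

0.95

First correct the split-half correlation to full-test reliability: r_full = 2 × 0.748 / (1 + 0.748) ≈ 0.8558
Then adjust to 95 items: n = 95/28 = 3.3929
r_new = n·r_full / (1 + (n − 1)·r_full) = 2.9036 / 3.0478 ≈ 0.9527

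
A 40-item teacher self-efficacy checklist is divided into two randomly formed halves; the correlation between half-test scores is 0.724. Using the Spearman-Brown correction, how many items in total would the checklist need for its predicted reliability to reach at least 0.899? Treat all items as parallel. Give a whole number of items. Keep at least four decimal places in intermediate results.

68

r_full = 2(0.724)/(1 + 0.724) = 0.8399
Solve Spearman-Brown for n: n = 0.899(1 − 0.8399) / [0.8399(1 − 0.899)] = 1.6967
Required items = 1.6967 × 40 = 67.87, so 68 items.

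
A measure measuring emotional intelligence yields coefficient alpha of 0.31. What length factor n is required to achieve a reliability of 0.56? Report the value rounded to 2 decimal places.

2.83

Invert Spearman-Brown to solve for n:
n = r_target (1 − r_old) / [ r_old (1 − r_target) ]
n = 0.56(1 − 0.31) / [0.31(1 − 0.56)]
  = 0.3864 / 0.1364 = 2.8328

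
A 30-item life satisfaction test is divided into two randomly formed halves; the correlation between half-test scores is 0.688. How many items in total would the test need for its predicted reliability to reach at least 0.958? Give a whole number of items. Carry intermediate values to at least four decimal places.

156

Corrected full-test reliability: r_full = 2 × 0.688 / (1 + 0.688) ≈ 0.8152
n = r_tgt(1 − r_full) / [r_full(1 − r_tgt)] = 0.958 × 0.1848 / (0.8152 × 0.042) ≈ 5.1708
Items = 5.1708 × 30 ≈ 155.12 → 156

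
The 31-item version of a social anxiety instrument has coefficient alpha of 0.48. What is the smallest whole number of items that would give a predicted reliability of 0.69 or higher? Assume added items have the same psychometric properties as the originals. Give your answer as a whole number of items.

75

Invert Spearman-Brown to solve for n:
n = r_target (1 − r_old) / [ r_old (1 − r_target) ]
n = 0.69 × (1 − 0.48) / [ 0.48 × (1 − 0.69) ]
n = 0.3588 / 0.1488 ≈ 2.4113
Items needed = n × 31 = 2.4113 × 31 ≈ 74.75 → round up to 75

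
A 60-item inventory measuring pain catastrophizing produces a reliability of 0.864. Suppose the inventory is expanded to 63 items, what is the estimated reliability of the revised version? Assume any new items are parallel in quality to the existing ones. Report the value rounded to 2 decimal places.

n = 63/60 = 1.05
Apply the Spearman-Brown prophecy formula, r' = nr / [1 + (n − 1)r]:
r_new = 1.05·0.864 / [1 + (1.05 − 1)·0.864]
     = 0.9072 / 1.0432 = 0.8696

0.87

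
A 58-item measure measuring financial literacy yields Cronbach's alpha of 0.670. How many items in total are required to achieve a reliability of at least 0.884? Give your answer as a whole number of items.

218

Invert Spearman-Brown to solve for n:
n = r_target (1 − r_old) / [ r_old (1 − r_target) ]
n = [0.884 × 0.330] / [0.670 × 0.116]
  = 0.291720 / 0.077720 = 3.7535
3.7535 × 58 = 217.70 → 218 items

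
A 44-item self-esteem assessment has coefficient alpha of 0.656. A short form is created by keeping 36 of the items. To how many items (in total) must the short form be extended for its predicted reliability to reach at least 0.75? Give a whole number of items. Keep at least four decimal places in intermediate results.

Short-form reliability: n = 36/44 = 0.8182; r_36 = n·r/(1+(n−1)r) ≈ 0.6094
Length factor from the short form to reach 0.75: n' = 0.75(1 − 0.6094) / [0.6094(1 − 0.75)] ≈ 1.9229
Total items = 1.9229 × 36 = 69.22, rounded up to 70.

70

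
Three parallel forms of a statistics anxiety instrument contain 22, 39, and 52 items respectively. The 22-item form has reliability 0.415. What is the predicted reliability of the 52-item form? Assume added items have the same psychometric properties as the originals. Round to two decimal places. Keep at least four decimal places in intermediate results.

0.63

Only the ratio of lengths matters: n = 52/22 = 2.3636
r_{52} = n·r / (1 + (n − 1)·r) = 0.9809 / 1.5659 ≈ 0.6264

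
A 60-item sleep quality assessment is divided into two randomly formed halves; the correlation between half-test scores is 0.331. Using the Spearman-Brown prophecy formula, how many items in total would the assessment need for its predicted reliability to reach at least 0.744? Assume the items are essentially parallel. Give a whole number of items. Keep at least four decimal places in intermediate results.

177

r_full = 2(0.331)/(1 + 0.331) = 0.4974
n = r_tgt(1 − r_full) / [r_full(1 − r_tgt)] = 0.744 × 0.5026 / (0.4974 × 0.256) ≈ 2.9366
Required items = 2.9366 × 60 = 176.20, so 177 items.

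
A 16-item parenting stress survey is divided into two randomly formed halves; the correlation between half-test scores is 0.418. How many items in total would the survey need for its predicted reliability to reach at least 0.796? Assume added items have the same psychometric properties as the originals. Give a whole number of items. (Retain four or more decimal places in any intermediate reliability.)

44

Corrected full-test reliability: r_full = 2 × 0.418 / (1 + 0.418) ≈ 0.5896
n = r_tgt(1 − r_full) / [r_full(1 − r_tgt)] = 0.796 × 0.4104 / (0.5896 × 0.204) ≈ 2.7160
Items = 2.7160 × 16 ≈ 43.46 → 44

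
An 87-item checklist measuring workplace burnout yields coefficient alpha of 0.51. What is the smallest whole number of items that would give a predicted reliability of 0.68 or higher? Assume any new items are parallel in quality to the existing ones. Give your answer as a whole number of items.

178

n = 0.68 × (1 − 0.51) / [ 0.51 × (1 − 0.68) ]
  = 0.3332 / 0.1632 = 2.0417
So the test needs 2.0417 × 87 ≈ 177.63 items; rounding up, 178.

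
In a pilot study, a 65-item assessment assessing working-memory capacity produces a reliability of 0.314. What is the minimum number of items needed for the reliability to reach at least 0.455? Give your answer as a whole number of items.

119

Invert Spearman-Brown to solve for n:
n = r_target (1 − r_old) / [ r_old (1 − r_target) ]
n = 0.455(1 − 0.314) / [0.314(1 − 0.455)]
  = 0.312130 / 0.171130 = 1.8239
1.8239 × 65 = 118.55 → 119 items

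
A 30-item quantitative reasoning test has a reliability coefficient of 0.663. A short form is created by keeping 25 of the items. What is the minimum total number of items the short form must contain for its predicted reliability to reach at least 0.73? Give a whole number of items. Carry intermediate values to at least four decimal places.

First, r for the 25-item form: n = 25/30 = 0.8333, so r_25 = 0.8333·0.663/(1 + (0.8333 − 1)·0.663) = 0.6211
Then solve for n' with r_old = 0.6211, r_target = 0.73: n' = 0.73(1 − 0.6211)/[0.6211(1 − 0.73)] = 1.6494
Total items = 1.6494 × 25 = 41.23, rounded up to 42.

42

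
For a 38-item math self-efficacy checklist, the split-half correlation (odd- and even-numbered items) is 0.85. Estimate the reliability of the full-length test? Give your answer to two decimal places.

0.92

r_full = 2r_hh / (1 + r_hh) = 2 × 0.85 / (1 + 0.85)
r_full = 1.7000 / 1.8500 ≈ 0.9189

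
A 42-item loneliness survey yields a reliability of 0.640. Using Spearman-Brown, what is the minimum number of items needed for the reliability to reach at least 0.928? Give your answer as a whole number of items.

305

n = 0.928(1 − 0.640) / [0.640(1 − 0.928)]
n = 0.334080 / 0.046080 ≈ 7.2500
So the test needs 7.2500 × 42 ≈ 304.50 items; rounding up, 305.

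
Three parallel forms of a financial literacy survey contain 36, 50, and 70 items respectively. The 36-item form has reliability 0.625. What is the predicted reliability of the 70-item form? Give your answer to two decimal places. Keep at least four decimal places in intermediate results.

Only the ratio of lengths matters: n = 70/36 = 1.9444
r_{70} = n·r / (1 + (n − 1)·r) = 1.2152 / 1.5902 ≈ 0.7642

0.76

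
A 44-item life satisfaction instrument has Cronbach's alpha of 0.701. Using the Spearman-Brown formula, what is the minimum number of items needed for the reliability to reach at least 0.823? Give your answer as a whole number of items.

88

n = [0.823 × 0.299] / [0.701 × 0.177]
  = 0.246077 / 0.124077 = 1.9833
1.9833 × 44 = 87.27 → 88 items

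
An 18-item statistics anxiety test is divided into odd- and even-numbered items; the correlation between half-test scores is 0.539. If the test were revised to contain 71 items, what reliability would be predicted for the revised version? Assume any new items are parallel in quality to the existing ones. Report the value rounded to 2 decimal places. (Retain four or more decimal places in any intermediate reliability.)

0.90

Full-test reliability from the split-half r: r_full = 2(0.539)/(1 + 0.539) = 0.7005
Length factor from 18 to 71 items: n = 71/18 = 3.9444
r_new = n·r_full / (1 + (n − 1)·r_full) = 2.7631 / 3.0626 ≈ 0.9022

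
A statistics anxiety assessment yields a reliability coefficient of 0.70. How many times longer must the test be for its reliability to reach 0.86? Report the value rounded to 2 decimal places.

2.63

n = 0.86 × (1 − 0.70) / [ 0.70 × (1 − 0.86) ]
n = 0.2580 / 0.0980 ≈ 2.6327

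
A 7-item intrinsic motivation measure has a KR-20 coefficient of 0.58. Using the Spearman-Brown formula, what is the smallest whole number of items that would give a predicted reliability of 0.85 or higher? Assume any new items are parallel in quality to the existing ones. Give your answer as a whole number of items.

Invert Spearman-Brown to solve for n:
n = r*(1 − r) / [ r (1 − r*) ]
n = [0.85 × 0.42] / [0.58 × 0.15]
  = 0.3570 / 0.0870 = 4.1034
Items needed = n × 7 = 4.1034 × 7 ≈ 28.72 → round up to 29

29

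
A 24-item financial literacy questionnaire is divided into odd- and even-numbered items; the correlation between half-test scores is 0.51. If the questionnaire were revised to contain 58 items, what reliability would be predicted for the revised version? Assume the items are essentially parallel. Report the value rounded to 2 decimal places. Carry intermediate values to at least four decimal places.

Spearman-Brown correction (n = 2): r_full = 2·0.51/(1 + 0.51) = 0.6755
Length factor from 24 to 58 items: n = 58/24 = 2.4167
r_new = n·r_full / (1 + (n − 1)·r_full) = 1.6325 / 1.9570 ≈ 0.8342

0.83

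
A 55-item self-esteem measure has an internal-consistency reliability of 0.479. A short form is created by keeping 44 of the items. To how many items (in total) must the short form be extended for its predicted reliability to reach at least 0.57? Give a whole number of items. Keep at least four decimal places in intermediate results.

First, r for the 44-item form: n = 44/55 = 0.8000, so r_44 = 0.8000·0.479/(1 + (0.8000 − 1)·0.479) = 0.4238
Then solve for n' with r_old = 0.4238, r_target = 0.57: n' = 0.57(1 − 0.4238)/[0.4238(1 − 0.57)] = 1.8023
Total items = 1.8023 × 44 = 79.30, rounded up to 80.

80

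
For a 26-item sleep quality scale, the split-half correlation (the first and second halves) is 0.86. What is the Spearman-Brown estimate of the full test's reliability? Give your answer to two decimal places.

Each half is half the length of the full test, so the full test is n = 2 times a half.
r_full = 2r_hh / (1 + r_hh) = 2 × 0.86 / (1 + 0.86)
r_full = 1.7200 / 1.8600 ≈ 0.9247

0.92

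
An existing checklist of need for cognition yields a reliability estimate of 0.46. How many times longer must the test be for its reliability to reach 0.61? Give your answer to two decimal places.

1.84

n = 0.61(1 − 0.46) / [0.46(1 − 0.61)]
  = 0.3294 / 0.1794 = 1.8361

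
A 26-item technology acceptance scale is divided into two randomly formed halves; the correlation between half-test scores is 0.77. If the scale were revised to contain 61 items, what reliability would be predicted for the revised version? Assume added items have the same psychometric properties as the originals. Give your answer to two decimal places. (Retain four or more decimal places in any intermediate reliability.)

0.94

First correct the split-half correlation to full-test reliability: r_full = 2 × 0.77 / (1 + 0.77) ≈ 0.8701
Then adjust to 61 items: n = 61/26 = 2.3462
r_new = n·r_full / (1 + (n − 1)·r_full) = 2.0414 / 2.1713 ≈ 0.9402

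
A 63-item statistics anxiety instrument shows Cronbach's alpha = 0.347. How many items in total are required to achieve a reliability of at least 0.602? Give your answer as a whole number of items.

n = [0.602 × 0.653] / [0.347 × 0.398]
n = 0.393106 / 0.138106 ≈ 2.8464
Items needed = n × 63 = 2.8464 × 63 ≈ 179.32 → round up to 180

180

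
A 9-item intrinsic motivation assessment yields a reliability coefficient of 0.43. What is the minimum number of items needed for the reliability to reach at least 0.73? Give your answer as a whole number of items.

Rearranging the Spearman-Brown formula for n,
n = r*(1 − r) / [ r (1 − r*) ]
n = [0.73 × 0.57] / [0.43 × 0.27]
  = 0.4161 / 0.1161 = 3.5840
Items needed = n × 9 = 3.5840 × 9 ≈ 32.26 → round up to 33

33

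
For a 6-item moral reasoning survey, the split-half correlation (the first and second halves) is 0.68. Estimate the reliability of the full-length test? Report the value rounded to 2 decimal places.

0.81

r_full = 2r_hh / (1 + r_hh) = 2 × 0.68 / (1 + 0.68)
       = 1.3600 / 1.6800 = 0.8095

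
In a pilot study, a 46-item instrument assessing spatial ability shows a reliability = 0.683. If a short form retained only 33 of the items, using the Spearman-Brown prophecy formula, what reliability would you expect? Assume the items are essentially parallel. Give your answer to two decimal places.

n = 33/46 = 0.7174
r_new = 0.7174·0.683 / [1 + (0.7174 − 1)·0.683]
r_new = 0.4900 / 0.8070 ≈ 0.6072

0.61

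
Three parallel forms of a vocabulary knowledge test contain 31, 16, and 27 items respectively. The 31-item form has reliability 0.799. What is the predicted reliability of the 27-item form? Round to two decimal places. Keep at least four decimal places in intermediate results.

Only the ratio of lengths matters: n = 27/31 = 0.8710
r_{27} = n·r / (1 + (n − 1)·r) = 0.6959 / 0.8969 ≈ 0.7759

0.78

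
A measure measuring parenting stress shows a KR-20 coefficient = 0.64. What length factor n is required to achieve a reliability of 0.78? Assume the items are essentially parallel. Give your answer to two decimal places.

1.99

Invert Spearman-Brown to solve for n:
n = r*(1 − r) / [ r (1 − r*) ]
n = [0.78 × 0.36] / [0.64 × 0.22]
n = 0.2808 / 0.1408 ≈ 1.9943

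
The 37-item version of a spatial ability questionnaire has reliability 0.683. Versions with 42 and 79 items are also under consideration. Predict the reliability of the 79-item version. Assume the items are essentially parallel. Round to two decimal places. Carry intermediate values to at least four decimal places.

0.82

The 42-item form is not needed; work directly from the 37-item form with n = 79/37 = 2.1351.
r_{79} = n·r / (1 + (n − 1)·r) = 1.4583 / 1.7753 ≈ 0.8214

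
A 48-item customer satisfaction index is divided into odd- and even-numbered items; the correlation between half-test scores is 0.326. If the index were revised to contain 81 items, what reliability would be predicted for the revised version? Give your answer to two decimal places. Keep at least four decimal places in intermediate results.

0.62

Spearman-Brown correction (n = 2): r_full = 2·0.326/(1 + 0.326) = 0.4917
Length factor from 48 to 81 items: n = 81/48 = 1.6875
r_new = n·r_full / (1 + (n − 1)·r_full) = 0.8297 / 1.3380 ≈ 0.6201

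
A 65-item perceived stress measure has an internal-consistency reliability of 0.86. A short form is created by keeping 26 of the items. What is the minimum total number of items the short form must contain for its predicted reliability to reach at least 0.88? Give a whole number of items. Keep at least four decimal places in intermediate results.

78

Short-form reliability: n = 26/65 = 0.4000; r_26 = n·r/(1+(n−1)r) ≈ 0.7107
Length factor from the short form to reach 0.88: n' = 0.88(1 − 0.7107) / [0.7107(1 − 0.88)] ≈ 2.9851
Total items = 2.9851 × 26 = 77.61, rounded up to 78.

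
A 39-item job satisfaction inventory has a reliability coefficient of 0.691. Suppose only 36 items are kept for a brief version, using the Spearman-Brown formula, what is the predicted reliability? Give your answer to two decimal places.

The new length is 36/39 = 0.9231 times the old.
r_new = (0.9231 × 0.691) / (1 + (0.9231 − 1) × 0.691)
     = 0.6379 / 0.9469 = 0.6737

0.67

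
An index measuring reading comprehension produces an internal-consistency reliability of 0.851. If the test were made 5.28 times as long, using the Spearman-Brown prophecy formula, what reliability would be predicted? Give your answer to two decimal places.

Apply the Spearman-Brown prophecy formula, r' = nr / [1 + (n − 1)r]:
r_new = (5.28 × 0.851) / (1 + (5.28 − 1) × 0.851)
r_new = 4.4933 / 4.6423 ≈ 0.9679

0.97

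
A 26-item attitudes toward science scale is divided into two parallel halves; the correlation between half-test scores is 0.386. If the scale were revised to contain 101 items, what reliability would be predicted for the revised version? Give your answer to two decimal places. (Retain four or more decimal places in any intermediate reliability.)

0.83

First correct the split-half correlation to full-test reliability: r_full = 2 × 0.386 / (1 + 0.386) ≈ 0.5570
Then adjust to 101 items: n = 101/26 = 3.8846
r_new = n·r_full / (1 + (n − 1)·r_full) = 2.1637 / 2.6067 ≈ 0.8301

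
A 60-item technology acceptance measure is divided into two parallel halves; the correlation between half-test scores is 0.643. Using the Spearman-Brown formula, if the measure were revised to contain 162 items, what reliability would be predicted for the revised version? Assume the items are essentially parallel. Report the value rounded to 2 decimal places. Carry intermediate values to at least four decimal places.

0.91

Full-test reliability from the split-half r: r_full = 2(0.643)/(1 + 0.643) = 0.7827
Length factor from 60 to 162 items: n = 162/60 = 2.7000
r_new = n·r_full / (1 + (n − 1)·r_full) = 2.1133 / 2.3306 ≈ 0.9068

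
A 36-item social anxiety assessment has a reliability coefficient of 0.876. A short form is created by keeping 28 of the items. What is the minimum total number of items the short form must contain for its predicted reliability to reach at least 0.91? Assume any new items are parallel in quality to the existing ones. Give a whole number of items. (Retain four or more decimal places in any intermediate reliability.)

52

Short-form reliability: n = 28/36 = 0.7778; r_28 = n·r/(1+(n−1)r) ≈ 0.8460
Length factor from the short form to reach 0.91: n' = 0.91(1 − 0.8460) / [0.8460(1 − 0.91)] ≈ 1.8406
Total items = 1.8406 × 28 = 51.54, rounded up to 52.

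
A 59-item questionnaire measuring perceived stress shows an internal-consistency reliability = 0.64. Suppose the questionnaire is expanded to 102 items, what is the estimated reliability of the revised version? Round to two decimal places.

0.75

n = 102/59 = 1.7288
Spearman-Brown: r_new = n·r / (1 + (n − 1)·r)
r_new = (1.7288 × 0.64) / (1 + (1.7288 − 1) × 0.64)
r_new = 1.1064 / 1.4664 ≈ 0.7545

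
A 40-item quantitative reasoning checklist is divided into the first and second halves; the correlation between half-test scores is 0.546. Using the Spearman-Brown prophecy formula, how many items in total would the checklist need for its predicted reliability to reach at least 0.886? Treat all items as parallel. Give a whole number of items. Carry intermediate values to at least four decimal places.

r_full = 2(0.546)/(1 + 0.546) = 0.7063
n = r_tgt(1 − r_full) / [r_full(1 − r_tgt)] = 0.886 × 0.2937 / (0.7063 × 0.114) ≈ 3.2318
Required items = 3.2318 × 40 = 129.27, so 130 items.

130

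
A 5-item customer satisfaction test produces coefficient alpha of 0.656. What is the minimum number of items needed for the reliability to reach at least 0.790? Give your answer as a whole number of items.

Rearranging the Spearman-Brown formula for n,
n = r*(1 − r) / [ r (1 − r*) ]
n = 0.790(1 − 0.656) / [0.656(1 − 0.790)]
n = 0.271760 / 0.137760 ≈ 1.9727
So the test needs 1.9727 × 5 ≈ 9.86 items; rounding up, 10.

10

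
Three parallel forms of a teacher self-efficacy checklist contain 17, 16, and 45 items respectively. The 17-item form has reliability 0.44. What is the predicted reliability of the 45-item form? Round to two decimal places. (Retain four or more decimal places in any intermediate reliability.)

0.68

Only the ratio of lengths matters: n = 45/17 = 2.6471
r_{45} = n·r / (1 + (n − 1)·r) = 1.1647 / 1.7247 ≈ 0.6753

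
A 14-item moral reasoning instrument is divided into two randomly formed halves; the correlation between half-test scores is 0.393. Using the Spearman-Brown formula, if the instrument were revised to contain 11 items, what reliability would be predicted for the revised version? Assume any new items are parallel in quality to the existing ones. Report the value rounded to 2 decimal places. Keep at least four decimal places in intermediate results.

First correct the split-half correlation to full-test reliability: r_full = 2 × 0.393 / (1 + 0.393) ≈ 0.5642
Length factor from 14 to 11 items: n = 11/14 = 0.7857
r_new = n·r_full / (1 + (n − 1)·r_full) = 0.4433 / 0.8791 ≈ 0.5043

0.50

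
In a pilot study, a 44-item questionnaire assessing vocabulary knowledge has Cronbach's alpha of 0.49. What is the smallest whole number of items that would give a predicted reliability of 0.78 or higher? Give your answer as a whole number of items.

163

Rearranging the Spearman-Brown formula for n,
n = r_target (1 − r_old) / [ r_old (1 − r_target) ]
n = [0.78 × 0.51] / [0.49 × 0.22]
n = 0.3978 / 0.1078 ≈ 3.6902
So the test needs 3.6902 × 44 ≈ 162.37 items; rounding up, 163.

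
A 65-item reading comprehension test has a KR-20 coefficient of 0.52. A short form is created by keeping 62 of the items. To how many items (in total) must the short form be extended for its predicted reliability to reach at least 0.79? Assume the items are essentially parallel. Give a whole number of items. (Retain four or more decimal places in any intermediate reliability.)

226

Short-form reliability: n = 62/65 = 0.9538; r_62 = n·r/(1+(n−1)r) ≈ 0.5082
Length factor from the short form to reach 0.79: n' = 0.79(1 − 0.5082) / [0.5082(1 − 0.79)] ≈ 3.6405
Items = 3.6405 × 62 ≈ 225.71 → 226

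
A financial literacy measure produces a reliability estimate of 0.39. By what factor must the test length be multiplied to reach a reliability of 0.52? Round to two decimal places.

1.69

Invert Spearman-Brown to solve for n:
n = r*(1 − r) / [ r (1 − r*) ]
n = 0.52 × (1 − 0.39) / [ 0.39 × (1 − 0.52) ]
n = 0.3172 / 0.1872 ≈ 1.6944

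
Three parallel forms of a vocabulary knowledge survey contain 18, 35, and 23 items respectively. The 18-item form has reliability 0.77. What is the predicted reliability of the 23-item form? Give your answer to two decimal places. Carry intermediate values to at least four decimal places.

0.81

The 35-item form is not needed; work directly from the 18-item form with n = 23/18 = 1.2778.
r_{23} = n·r / (1 + (n − 1)·r) = 0.9839 / 1.2139 ≈ 0.8105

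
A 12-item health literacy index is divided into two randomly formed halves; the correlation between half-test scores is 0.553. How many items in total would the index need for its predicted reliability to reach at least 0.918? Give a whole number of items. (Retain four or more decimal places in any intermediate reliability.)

r_full = 2(0.553)/(1 + 0.553) = 0.7122
n = r_tgt(1 − r_full) / [r_full(1 − r_tgt)] = 0.918 × 0.2878 / (0.7122 × 0.082) ≈ 4.5239
Required items = 4.5239 × 12 = 54.29, so 55 items.

55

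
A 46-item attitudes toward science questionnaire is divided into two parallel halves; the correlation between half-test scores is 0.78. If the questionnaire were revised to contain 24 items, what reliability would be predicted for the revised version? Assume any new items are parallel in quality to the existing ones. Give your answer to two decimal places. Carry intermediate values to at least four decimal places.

First correct the split-half correlation to full-test reliability: r_full = 2 × 0.78 / (1 + 0.78) ≈ 0.8764
Length factor from 46 to 24 items: n = 24/46 = 0.5217
r_new = n·r_full / (1 + (n − 1)·r_full) = 0.4572 / 0.5808 ≈ 0.7872

0.79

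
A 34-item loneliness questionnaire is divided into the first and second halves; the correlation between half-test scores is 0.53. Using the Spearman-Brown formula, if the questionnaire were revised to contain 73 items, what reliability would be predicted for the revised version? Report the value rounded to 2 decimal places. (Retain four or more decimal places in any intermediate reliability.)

0.83

Spearman-Brown correction (n = 2): r_full = 2·0.53/(1 + 0.53) = 0.6928
Length factor from 34 to 73 items: n = 73/34 = 2.1471
r_new = n·r_full / (1 + (n − 1)·r_full) = 1.4875 / 1.7947 ≈ 0.8288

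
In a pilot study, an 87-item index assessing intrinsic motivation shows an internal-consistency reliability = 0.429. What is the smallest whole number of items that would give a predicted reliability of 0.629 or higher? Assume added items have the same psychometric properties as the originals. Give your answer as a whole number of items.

197

n = 0.629(1 − 0.429) / [0.429(1 − 0.629)]
n = 0.359159 / 0.159159 ≈ 2.2566
2.2566 × 87 = 196.32 → 197 items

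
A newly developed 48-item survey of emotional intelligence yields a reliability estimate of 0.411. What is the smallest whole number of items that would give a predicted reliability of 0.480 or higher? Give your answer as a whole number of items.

64

Spearman-Brown solved for the length factor n:
n = r*(1 − r) / [ r (1 − r*) ]
n = [0.480 × 0.589] / [0.411 × 0.520]
n = 0.282720 / 0.213720 ≈ 1.3229
1.3229 × 48 = 63.50 → 64 items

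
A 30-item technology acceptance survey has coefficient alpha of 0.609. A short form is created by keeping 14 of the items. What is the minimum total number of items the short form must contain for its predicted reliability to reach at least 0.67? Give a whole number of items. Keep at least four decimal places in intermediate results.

40

Short-form reliability: n = 14/30 = 0.4667; r_14 = n·r/(1+(n−1)r) ≈ 0.4209
Then solve for n' with r_old = 0.4209, r_target = 0.67: n' = 0.67(1 − 0.4209)/[0.4209(1 − 0.67)] = 2.7934
Items = 2.7934 × 14 ≈ 39.11 → 40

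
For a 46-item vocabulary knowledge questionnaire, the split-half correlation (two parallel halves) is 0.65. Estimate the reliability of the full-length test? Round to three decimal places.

0.788

Each half is half the length of the full test, so the full test is n = 2 times a half.
r_full = 2r_hh / (1 + r_hh) = 2 × 0.65 / (1 + 0.65)
       = 1.3000 / 1.6500 = 0.7879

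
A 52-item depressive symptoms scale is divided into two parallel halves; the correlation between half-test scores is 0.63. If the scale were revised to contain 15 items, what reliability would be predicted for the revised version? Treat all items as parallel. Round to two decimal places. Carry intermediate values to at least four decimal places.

First correct the split-half correlation to full-test reliability: r_full = 2 × 0.63 / (1 + 0.63) ≈ 0.7730
Length factor from 52 to 15 items: n = 15/52 = 0.2885
r_new = n·r_full / (1 + (n − 1)·r_full) = 0.2230 / 0.4500 ≈ 0.4956

0.50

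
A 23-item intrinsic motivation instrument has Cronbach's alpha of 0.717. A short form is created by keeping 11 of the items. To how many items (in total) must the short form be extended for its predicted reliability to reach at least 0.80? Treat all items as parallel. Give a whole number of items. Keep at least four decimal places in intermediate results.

Short-form reliability: n = 11/23 = 0.4783; r_11 = n·r/(1+(n−1)r) ≈ 0.5479
Then solve for n' with r_old = 0.5479, r_target = 0.80: n' = 0.80(1 − 0.5479)/[0.5479(1 − 0.80)] = 3.3006
Items = 3.3006 × 11 ≈ 36.31 → 37

37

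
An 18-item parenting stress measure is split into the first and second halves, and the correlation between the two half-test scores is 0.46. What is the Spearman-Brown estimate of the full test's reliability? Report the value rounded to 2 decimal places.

0.63

Apply the Spearman-Brown correction with n = 2:
r_full = 2r_hh / (1 + r_hh) = 2 × 0.46 / (1 + 0.46)
r_full = 0.9200 / 1.4600 ≈ 0.6301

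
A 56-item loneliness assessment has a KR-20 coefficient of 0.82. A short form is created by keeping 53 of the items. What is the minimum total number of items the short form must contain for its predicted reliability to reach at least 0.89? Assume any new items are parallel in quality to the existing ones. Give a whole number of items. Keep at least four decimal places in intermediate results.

100

First, r for the 53-item form: n = 53/56 = 0.9464, so r_53 = 0.9464·0.82/(1 + (0.9464 − 1)·0.82) = 0.8117
Then solve for n' with r_old = 0.8117, r_target = 0.89: n' = 0.89(1 − 0.8117)/[0.8117(1 − 0.89)] = 1.8769
Total items = 1.8769 × 53 = 99.48, rounded up to 100.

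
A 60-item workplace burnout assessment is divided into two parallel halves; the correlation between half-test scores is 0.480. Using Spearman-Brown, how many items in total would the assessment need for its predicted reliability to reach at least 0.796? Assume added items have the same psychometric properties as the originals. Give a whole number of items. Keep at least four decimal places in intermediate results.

127

Corrected full-test reliability: r_full = 2 × 0.480 / (1 + 0.480) ≈ 0.6486
Solve Spearman-Brown for n: n = 0.796(1 − 0.6486) / [0.6486(1 − 0.796)] = 2.1140
Items = 2.1140 × 60 ≈ 126.84 → 127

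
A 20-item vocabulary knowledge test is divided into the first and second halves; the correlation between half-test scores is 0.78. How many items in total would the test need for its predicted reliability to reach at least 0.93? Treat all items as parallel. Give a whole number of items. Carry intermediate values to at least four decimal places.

Corrected full-test reliability: r_full = 2 × 0.78 / (1 + 0.78) ≈ 0.8764
Solve Spearman-Brown for n: n = 0.93(1 − 0.8764) / [0.8764(1 − 0.93)] = 1.8737
Required items = 1.8737 × 20 = 37.47, so 38 items.

38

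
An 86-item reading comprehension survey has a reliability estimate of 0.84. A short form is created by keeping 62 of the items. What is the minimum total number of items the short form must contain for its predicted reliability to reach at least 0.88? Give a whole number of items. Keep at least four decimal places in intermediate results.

Short-form reliability: n = 62/86 = 0.7209; r_62 = n·r/(1+(n−1)r) ≈ 0.7910
Then solve for n' with r_old = 0.7910, r_target = 0.88: n' = 0.88(1 − 0.7910)/[0.7910(1 − 0.88)] = 1.9376
Items = 1.9376 × 62 ≈ 120.13 → 121

121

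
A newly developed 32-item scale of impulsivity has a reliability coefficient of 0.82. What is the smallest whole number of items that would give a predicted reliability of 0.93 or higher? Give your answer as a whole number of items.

94

n = 0.93 × (1 − 0.82) / [ 0.82 × (1 − 0.93) ]
n = 0.1674 / 0.0574 ≈ 2.9164
So the test needs 2.9164 × 32 ≈ 93.32 items; rounding up, 94.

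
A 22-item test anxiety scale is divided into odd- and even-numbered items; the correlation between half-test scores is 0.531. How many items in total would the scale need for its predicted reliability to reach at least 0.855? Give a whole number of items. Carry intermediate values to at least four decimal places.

Corrected full-test reliability: r_full = 2 × 0.531 / (1 + 0.531) ≈ 0.6937
n = r_tgt(1 − r_full) / [r_full(1 − r_tgt)] = 0.855 × 0.3063 / (0.6937 × 0.145) ≈ 2.6036
Items = 2.6036 × 22 ≈ 57.28 → 58

58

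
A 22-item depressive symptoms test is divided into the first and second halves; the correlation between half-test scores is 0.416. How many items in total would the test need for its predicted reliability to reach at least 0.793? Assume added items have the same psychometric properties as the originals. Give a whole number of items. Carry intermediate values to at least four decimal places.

Corrected full-test reliability: r_full = 2 × 0.416 / (1 + 0.416) ≈ 0.5876
Solve Spearman-Brown for n: n = 0.793(1 − 0.5876) / [0.5876(1 − 0.793)] = 2.6887
Items = 2.6887 × 22 ≈ 59.15 → 60

60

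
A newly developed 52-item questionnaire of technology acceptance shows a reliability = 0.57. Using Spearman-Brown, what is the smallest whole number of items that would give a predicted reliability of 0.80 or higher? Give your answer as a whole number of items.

157

n = [0.80 × 0.43] / [0.57 × 0.20]
n = 0.3440 / 0.1140 ≈ 3.0175
So the test needs 3.0175 × 52 ≈ 156.91 items; rounding up, 157.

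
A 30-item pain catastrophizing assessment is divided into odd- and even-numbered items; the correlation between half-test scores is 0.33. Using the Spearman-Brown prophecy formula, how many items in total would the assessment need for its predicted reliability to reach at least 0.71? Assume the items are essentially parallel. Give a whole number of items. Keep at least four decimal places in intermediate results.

75

Corrected full-test reliability: r_full = 2 × 0.33 / (1 + 0.33) ≈ 0.4962
n = r_tgt(1 − r_full) / [r_full(1 − r_tgt)] = 0.71 × 0.5038 / (0.4962 × 0.29) ≈ 2.4858
Required items = 2.4858 × 30 = 74.57, so 75 items.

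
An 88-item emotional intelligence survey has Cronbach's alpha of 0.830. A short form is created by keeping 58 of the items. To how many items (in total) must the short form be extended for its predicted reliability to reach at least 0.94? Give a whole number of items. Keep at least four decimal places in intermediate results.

Short-form reliability: n = 58/88 = 0.6591; r_58 = n·r/(1+(n−1)r) ≈ 0.7629
Length factor from the short form to reach 0.94: n' = 0.94(1 − 0.7629) / [0.7629(1 − 0.94)] ≈ 4.8690
Total items = 4.8690 × 58 = 282.40, rounded up to 283.

283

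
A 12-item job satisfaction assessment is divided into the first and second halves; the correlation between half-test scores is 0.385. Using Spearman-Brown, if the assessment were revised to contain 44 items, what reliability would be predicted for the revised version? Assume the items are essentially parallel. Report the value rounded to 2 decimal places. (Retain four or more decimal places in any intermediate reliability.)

Spearman-Brown correction (n = 2): r_full = 2·0.385/(1 + 0.385) = 0.5560
Then adjust to 44 items: n = 44/12 = 3.6667
r_new = n·r_full / (1 + (n − 1)·r_full) = 2.0387 / 2.4827 ≈ 0.8212

0.82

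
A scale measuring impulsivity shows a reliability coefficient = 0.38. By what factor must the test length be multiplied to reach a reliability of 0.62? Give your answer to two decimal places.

n = [0.62 × 0.62] / [0.38 × 0.38]
  = 0.3844 / 0.1444 = 2.6620

2.66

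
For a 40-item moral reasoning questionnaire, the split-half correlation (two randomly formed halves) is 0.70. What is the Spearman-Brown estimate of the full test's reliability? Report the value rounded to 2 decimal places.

0.82

The full test is twice the length of either half (n = 2).
r_full = 2r_hh / (1 + r_hh) = 2 × 0.70 / (1 + 0.70)
       = 1.4000 / 1.7000 = 0.8235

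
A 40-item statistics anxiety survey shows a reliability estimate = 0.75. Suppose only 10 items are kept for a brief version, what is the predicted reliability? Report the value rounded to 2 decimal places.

The new length is 10/40 = 0.25 times the old.
r_new = (0.25 × 0.75) / (1 + (0.25 − 1) × 0.75)
r_new = 0.1875 / 0.4375 ≈ 0.4286

0.43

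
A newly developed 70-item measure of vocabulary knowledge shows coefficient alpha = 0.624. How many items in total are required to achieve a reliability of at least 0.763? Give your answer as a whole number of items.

Rearranging the Spearman-Brown formula for n,
n = r_target (1 − r_old) / [ r_old (1 − r_target) ]
n = 0.763 × (1 − 0.624) / [ 0.624 × (1 − 0.763) ]
n = 0.286888 / 0.147888 ≈ 1.9399
Items needed = n × 70 = 1.9399 × 70 ≈ 135.79 → round up to 136

136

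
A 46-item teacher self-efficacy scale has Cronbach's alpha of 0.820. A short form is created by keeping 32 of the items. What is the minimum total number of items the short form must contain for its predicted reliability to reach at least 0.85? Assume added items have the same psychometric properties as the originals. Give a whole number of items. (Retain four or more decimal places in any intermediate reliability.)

First, r for the 32-item form: n = 32/46 = 0.6957, so r_32 = 0.6957·0.820/(1 + (0.6957 − 1)·0.820) = 0.7602
Length factor from the short form to reach 0.85: n' = 0.85(1 − 0.7602) / [0.7602(1 − 0.85)] ≈ 1.7875
Total items = 1.7875 × 32 = 57.20, rounded up to 58.

58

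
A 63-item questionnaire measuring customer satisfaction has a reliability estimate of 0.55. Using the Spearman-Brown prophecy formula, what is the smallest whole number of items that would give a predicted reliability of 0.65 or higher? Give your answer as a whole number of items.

Spearman-Brown solved for the length factor n:
n = r*(1 − r) / [ r (1 − r*) ]
n = 0.65 × (1 − 0.55) / [ 0.55 × (1 − 0.65) ]
n = 0.2925 / 0.1925 ≈ 1.5195
Items needed = n × 63 = 1.5195 × 63 ≈ 95.73 → round up to 96

96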